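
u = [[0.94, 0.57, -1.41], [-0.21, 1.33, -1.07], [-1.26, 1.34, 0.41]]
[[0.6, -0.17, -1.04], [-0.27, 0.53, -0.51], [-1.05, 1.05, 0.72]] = u @ [[0.61, -0.18, -0.09], [-0.18, 0.55, 0.22], [-0.09, 0.22, 0.77]]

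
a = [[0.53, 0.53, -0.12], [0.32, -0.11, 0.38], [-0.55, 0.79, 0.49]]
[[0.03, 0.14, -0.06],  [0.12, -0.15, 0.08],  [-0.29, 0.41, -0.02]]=a @ [[0.26, -0.20, 0.03], [-0.20, 0.44, -0.10], [0.03, -0.1, 0.16]]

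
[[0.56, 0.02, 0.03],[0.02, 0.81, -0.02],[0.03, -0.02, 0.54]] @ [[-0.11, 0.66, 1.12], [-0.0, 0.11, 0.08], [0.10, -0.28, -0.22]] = [[-0.06, 0.36, 0.62], [-0.0, 0.11, 0.09], [0.05, -0.13, -0.09]]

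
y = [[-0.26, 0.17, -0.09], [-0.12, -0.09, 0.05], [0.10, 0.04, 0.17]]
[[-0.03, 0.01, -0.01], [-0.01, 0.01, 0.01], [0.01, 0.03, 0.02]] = y @ [[0.12, -0.06, -0.02], [-0.00, 0.07, -0.04], [-0.00, 0.21, 0.11]]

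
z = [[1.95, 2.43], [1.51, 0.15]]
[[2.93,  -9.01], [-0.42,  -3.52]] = z @ [[-0.43, -2.13], [1.55, -2.0]]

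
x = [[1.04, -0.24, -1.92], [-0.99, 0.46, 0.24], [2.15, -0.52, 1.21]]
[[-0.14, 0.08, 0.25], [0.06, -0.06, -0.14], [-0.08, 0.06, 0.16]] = x@[[-0.07, 0.02, 0.10], [-0.04, -0.08, -0.06], [0.04, -0.02, -0.07]]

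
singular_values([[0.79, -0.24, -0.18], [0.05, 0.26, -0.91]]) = [0.99, 0.8]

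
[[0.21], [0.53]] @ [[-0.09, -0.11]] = [[-0.02, -0.02], [-0.05, -0.06]]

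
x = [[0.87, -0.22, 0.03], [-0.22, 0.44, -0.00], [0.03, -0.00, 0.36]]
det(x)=0.120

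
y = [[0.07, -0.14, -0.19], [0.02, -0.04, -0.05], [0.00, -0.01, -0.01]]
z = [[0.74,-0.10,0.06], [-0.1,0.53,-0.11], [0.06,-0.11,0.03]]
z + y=[[0.81, -0.24, -0.13], [-0.08, 0.49, -0.16], [0.06, -0.12, 0.02]]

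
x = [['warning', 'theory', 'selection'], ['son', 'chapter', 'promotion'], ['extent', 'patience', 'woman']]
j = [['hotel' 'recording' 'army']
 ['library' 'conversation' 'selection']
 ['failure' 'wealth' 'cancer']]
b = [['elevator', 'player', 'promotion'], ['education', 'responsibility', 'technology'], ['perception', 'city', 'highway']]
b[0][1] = 'player'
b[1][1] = 'responsibility'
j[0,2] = 'army'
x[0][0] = 'warning'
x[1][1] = 'chapter'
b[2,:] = ['perception', 'city', 'highway']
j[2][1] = 'wealth'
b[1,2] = 'technology'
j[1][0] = 'library'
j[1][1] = 'conversation'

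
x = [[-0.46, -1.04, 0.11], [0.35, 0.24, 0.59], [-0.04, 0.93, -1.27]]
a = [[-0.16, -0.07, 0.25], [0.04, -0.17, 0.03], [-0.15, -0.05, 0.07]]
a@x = [[0.04, 0.38, -0.38], [-0.08, -0.05, -0.13], [0.05, 0.21, -0.13]]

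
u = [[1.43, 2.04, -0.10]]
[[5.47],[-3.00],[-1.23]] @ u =[[7.82, 11.16, -0.55], [-4.29, -6.12, 0.3], [-1.76, -2.51, 0.12]]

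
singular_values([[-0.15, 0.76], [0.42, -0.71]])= [1.12, 0.19]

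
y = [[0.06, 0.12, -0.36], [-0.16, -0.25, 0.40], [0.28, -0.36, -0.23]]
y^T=[[0.06, -0.16, 0.28], [0.12, -0.25, -0.36], [-0.36, 0.4, -0.23]]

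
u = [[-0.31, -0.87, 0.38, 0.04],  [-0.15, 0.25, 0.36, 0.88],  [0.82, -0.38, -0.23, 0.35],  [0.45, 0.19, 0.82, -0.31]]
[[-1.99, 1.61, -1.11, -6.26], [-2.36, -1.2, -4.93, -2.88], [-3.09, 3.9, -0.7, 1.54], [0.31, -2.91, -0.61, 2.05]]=u@[[-1.43, 1.62, 0.28, 4.59],[2.36, -3.73, -0.14, 4.49],[-0.64, -3.11, -2.55, -2.15],[-3.33, 1.24, -4.47, -2.89]]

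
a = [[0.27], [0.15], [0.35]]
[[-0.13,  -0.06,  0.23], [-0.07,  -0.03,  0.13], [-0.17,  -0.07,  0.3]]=a @ [[-0.49, -0.21, 0.87]]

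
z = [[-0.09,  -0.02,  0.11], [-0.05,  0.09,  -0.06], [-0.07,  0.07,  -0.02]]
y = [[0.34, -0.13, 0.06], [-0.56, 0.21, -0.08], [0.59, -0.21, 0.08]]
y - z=[[0.43, -0.11, -0.05], [-0.51, 0.12, -0.02], [0.66, -0.28, 0.1]]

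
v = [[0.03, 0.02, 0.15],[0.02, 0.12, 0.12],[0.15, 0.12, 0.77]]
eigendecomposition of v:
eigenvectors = [[0.19, 0.98, 0.07], [0.17, 0.03, -0.98], [0.97, -0.2, 0.16]]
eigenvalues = [0.82, 0.0, 0.1]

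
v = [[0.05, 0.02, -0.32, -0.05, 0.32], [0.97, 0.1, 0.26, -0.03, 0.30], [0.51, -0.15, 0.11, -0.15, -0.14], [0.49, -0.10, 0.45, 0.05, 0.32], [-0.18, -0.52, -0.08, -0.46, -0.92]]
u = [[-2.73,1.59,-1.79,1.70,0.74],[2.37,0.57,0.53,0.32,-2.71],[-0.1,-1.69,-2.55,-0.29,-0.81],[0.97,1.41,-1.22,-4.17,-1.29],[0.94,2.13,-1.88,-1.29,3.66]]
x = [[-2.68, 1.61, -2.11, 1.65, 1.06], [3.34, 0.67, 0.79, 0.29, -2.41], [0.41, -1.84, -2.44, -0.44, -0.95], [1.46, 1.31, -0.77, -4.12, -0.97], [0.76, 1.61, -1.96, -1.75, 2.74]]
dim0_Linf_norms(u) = [2.73, 2.13, 2.55, 4.17, 3.66]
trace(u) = -5.22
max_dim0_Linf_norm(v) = 0.97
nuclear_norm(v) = 3.27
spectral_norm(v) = 1.48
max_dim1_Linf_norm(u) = 4.17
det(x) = -565.46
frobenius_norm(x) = 9.31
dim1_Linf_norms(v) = [0.32, 0.97, 0.51, 0.49, 0.92]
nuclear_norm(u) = 19.70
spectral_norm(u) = 5.70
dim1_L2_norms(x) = [4.25, 4.26, 3.26, 4.73, 4.19]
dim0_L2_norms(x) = [4.61, 3.28, 3.93, 4.8, 4.04]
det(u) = -673.64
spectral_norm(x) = 6.08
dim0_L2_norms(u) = [3.86, 3.5, 3.87, 4.7, 4.86]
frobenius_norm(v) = 1.89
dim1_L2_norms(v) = [0.46, 1.05, 0.58, 0.75, 1.17]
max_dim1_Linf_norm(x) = 4.12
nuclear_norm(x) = 19.31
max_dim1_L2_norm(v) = 1.17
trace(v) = -0.61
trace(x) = -5.83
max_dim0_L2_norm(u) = 4.86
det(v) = 0.01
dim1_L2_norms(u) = [4.08, 3.7, 3.18, 4.84, 4.9]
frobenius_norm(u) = 9.37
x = v + u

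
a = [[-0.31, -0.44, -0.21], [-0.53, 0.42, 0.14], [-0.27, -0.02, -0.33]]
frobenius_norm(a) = 1.00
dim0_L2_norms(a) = [0.67, 0.61, 0.42]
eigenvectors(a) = [[-0.42, 0.73, -0.25], [0.9, 0.28, -0.39], [0.09, 0.62, 0.89]]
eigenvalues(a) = [0.68, -0.66, -0.25]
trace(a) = -0.22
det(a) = 0.11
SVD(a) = [[0.06, 0.85, -0.52], [-0.97, -0.08, -0.23], [-0.24, 0.52, 0.82]] @ diag([0.7083174892635279, 0.6604994116777231, 0.2343648044754027]) @ [[0.79, -0.60, -0.1], [-0.55, -0.63, -0.55], [0.27, 0.49, -0.83]]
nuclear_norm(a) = 1.60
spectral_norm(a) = 0.71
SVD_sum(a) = [[0.03, -0.02, -0.00], [-0.54, 0.41, 0.07], [-0.13, 0.10, 0.02]] + [[-0.31,  -0.36,  -0.31], [0.03,  0.03,  0.03], [-0.19,  -0.22,  -0.19]] + [[-0.03, -0.06, 0.10],[-0.01, -0.03, 0.05],[0.05, 0.09, -0.16]]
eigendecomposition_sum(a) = [[0.15, -0.24, -0.06],[-0.32, 0.52, 0.14],[-0.03, 0.05, 0.01]] + [[-0.42, -0.18, -0.20], [-0.16, -0.07, -0.07], [-0.36, -0.15, -0.17]] + [[-0.03, -0.02, 0.05],[-0.05, -0.03, 0.08],[0.12, 0.08, -0.18]]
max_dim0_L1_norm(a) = 1.11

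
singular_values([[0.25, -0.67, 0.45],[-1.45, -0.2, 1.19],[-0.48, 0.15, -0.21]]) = [1.91, 0.94, 0.23]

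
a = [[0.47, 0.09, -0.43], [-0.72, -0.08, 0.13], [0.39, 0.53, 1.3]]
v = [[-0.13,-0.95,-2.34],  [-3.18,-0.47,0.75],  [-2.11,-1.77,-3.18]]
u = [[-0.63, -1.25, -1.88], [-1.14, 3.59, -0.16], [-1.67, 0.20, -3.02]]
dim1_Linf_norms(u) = [1.88, 3.59, 3.02]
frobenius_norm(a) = 1.75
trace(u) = -0.06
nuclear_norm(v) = 8.21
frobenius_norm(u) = 5.63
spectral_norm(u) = 4.08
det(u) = -0.06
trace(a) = 1.69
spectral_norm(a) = 1.48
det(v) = -0.11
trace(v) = -3.78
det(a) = 0.16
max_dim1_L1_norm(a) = 2.22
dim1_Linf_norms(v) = [2.34, 3.18, 3.18]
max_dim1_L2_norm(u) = 3.77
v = u @ a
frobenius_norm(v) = 5.92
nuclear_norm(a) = 2.53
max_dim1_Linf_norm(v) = 3.18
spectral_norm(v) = 4.93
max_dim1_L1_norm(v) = 7.06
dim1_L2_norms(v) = [2.53, 3.3, 4.21]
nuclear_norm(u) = 7.96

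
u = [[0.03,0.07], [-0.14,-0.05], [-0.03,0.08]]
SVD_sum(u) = [[0.05,0.03], [-0.13,-0.07], [0.01,0.01]] + [[-0.02, 0.04], [-0.01, 0.02], [-0.04, 0.07]]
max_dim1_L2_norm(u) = 0.15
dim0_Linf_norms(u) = [0.14, 0.08]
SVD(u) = [[-0.38, -0.46], [0.92, -0.27], [-0.09, -0.85]] @ diag([0.15906790048485803, 0.09948569261627178]) @ [[-0.86, -0.50], [0.50, -0.86]]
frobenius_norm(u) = 0.19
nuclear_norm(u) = 0.26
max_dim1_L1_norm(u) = 0.19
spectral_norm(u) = 0.16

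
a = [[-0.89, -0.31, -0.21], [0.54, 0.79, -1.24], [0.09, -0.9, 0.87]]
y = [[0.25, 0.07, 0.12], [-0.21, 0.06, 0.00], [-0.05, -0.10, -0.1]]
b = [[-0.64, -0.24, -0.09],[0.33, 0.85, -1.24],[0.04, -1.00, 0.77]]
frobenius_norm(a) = 2.23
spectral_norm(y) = 0.35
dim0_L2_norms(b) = [0.72, 1.33, 1.46]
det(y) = -0.00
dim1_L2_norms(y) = [0.29, 0.22, 0.15]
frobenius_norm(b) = 2.11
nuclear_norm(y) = 0.52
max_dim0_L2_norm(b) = 1.46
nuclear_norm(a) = 3.30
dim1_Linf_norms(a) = [0.89, 1.24, 0.9]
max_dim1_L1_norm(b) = 2.42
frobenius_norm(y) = 0.39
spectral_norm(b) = 1.96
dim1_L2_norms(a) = [0.97, 1.57, 1.25]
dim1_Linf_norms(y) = [0.25, 0.21, 0.1]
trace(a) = 0.77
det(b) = 0.48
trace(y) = 0.21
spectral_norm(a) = 1.96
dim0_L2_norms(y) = [0.33, 0.14, 0.16]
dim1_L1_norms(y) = [0.44, 0.27, 0.25]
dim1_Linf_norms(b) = [0.64, 1.24, 1.0]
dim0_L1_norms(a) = [1.52, 2.0, 2.32]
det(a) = 0.68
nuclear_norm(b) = 3.00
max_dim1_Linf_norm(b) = 1.24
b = y + a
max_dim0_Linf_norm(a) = 1.24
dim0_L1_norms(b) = [1.01, 2.09, 2.1]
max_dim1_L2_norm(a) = 1.57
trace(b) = 0.98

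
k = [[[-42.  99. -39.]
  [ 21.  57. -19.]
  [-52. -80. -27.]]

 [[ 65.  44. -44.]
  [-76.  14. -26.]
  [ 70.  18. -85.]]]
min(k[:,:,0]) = -76.0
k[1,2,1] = 18.0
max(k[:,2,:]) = 70.0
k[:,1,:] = [[21.0, 57.0, -19.0], [-76.0, 14.0, -26.0]]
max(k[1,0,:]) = 65.0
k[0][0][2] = -39.0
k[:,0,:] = [[-42.0, 99.0, -39.0], [65.0, 44.0, -44.0]]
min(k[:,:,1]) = -80.0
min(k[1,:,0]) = -76.0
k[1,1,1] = 14.0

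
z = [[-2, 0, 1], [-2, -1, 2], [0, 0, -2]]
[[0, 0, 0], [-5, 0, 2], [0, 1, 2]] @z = [[0, 0, 0], [10, 0, -9], [-2, -1, -2]]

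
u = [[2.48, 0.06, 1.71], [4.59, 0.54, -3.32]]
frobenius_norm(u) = 6.44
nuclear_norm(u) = 8.59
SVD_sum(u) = [[1.14, 0.12, -0.65], [4.90, 0.53, -2.77]] + [[1.34, -0.06, 2.36], [-0.31, 0.01, -0.55]]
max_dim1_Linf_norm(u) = 4.59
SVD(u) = [[0.23,0.97], [0.97,-0.23]] @ diag([5.806762648395716, 2.782392413948178]) @ [[0.87,0.09,-0.49], [0.49,-0.02,0.87]]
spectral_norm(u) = 5.81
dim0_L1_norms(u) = [7.07, 0.6, 5.03]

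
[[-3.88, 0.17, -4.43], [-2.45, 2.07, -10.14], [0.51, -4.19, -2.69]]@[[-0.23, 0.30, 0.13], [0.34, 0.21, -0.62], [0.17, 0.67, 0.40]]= [[0.20,-4.10,-2.38], [-0.46,-7.09,-5.66], [-2.00,-2.53,1.59]]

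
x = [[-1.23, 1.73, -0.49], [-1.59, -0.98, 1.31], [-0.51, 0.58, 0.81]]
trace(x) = -1.40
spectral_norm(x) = 2.37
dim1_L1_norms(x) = [3.45, 3.88, 1.9]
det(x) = 3.68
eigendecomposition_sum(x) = [[(-0.59+0.81j), 0.86+0.69j, -0.34-0.50j], [(-0.72-0.42j), -0.51+0.78j, 0.39-0.32j], [(-0.12+0.24j), (0.26+0.14j), (-0.11-0.12j)]] + [[(-0.59-0.81j), (0.86-0.69j), (-0.34+0.5j)], [-0.72+0.42j, (-0.51-0.78j), (0.39+0.32j)], [-0.12-0.24j, (0.26-0.14j), -0.11+0.12j]] + [[(-0.05-0j), (0.01+0j), 0.18-0.00j],[-0.14-0.00j, 0.03+0.00j, (0.53-0j)],[-0.28-0.00j, 0.06+0.00j, (1.04-0j)]]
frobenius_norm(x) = 3.35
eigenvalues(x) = [(-1.21+1.47j), (-1.21-1.47j), (1.02+0j)]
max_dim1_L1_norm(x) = 3.88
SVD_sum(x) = [[0.04, 0.02, -0.03],[-1.58, -0.78, 1.43],[-0.46, -0.23, 0.42]] + [[-1.17, 1.80, -0.31], [0.08, -0.12, 0.02], [-0.35, 0.53, -0.09]] + [[-0.09,-0.09,-0.15], [-0.09,-0.08,-0.14], [0.3,0.28,0.48]]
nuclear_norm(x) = 5.32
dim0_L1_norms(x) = [3.33, 3.29, 2.61]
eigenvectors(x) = [[0.75+0.00j, 0.75-0.00j, (0.16+0j)], [(0.07+0.63j), (0.07-0.63j), (0.45+0j)], [(0.2-0.04j), (0.2+0.04j), (0.88+0j)]]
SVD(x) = [[0.02, 0.96, -0.29], [-0.96, -0.06, -0.28], [-0.28, 0.28, 0.92]] @ diag([2.3656078916703436, 2.266233406007428, 0.6864294955514132]) @ [[0.69, 0.34, -0.63],  [-0.54, 0.83, -0.14],  [0.48, 0.44, 0.76]]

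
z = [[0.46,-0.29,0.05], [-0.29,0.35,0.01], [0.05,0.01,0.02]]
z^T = [[0.46, -0.29, 0.05], [-0.29, 0.35, 0.01], [0.05, 0.01, 0.02]]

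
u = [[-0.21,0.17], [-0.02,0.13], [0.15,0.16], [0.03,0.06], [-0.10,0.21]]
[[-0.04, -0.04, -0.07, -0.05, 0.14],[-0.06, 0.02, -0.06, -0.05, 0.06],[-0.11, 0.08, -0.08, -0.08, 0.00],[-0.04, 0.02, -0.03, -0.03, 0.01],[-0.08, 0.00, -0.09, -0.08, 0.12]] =u@[[-0.19, 0.33, -0.04, -0.09, -0.38], [-0.49, 0.18, -0.45, -0.43, 0.38]]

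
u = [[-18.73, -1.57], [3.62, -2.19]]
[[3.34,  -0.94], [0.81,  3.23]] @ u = [[-65.96, -3.19], [-3.48, -8.35]]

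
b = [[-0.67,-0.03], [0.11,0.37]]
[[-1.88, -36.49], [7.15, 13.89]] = b@[[1.96, 53.49], [18.75, 21.65]]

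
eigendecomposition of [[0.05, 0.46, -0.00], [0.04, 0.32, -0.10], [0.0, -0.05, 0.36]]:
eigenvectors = [[0.99, 0.80, -0.70], [-0.13, 0.44, -0.59], [-0.02, 0.39, 0.39]]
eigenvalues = [-0.01, 0.3, 0.43]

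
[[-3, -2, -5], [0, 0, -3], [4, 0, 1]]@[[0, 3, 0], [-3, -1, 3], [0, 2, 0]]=[[6, -17, -6], [0, -6, 0], [0, 14, 0]]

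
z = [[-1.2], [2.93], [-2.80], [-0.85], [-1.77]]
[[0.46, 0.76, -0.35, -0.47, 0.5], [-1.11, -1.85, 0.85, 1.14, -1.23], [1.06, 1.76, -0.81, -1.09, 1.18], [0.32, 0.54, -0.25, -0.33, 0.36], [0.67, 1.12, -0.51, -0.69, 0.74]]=z@[[-0.38, -0.63, 0.29, 0.39, -0.42]]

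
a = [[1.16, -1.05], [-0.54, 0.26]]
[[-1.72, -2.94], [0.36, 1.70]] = a@[[0.27, -3.85],[1.94, -1.45]]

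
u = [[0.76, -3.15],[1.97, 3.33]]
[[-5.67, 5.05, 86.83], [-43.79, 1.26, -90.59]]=u @ [[-17.95, 2.38, 0.43], [-2.53, -1.03, -27.46]]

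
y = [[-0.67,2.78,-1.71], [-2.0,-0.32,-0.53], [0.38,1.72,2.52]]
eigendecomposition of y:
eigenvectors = [[-0.76+0.00j, -0.76-0.00j, (-0.39+0j)], [(-0.09-0.58j), (-0.09+0.58j), (0.11+0j)], [(-0.08+0.26j), (-0.08-0.26j), 0.91+0.00j]]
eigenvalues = [(-0.51+2.68j), (-0.51-2.68j), (2.55+0j)]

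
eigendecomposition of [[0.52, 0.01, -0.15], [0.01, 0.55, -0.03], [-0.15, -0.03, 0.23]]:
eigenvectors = [[0.39, -0.82, -0.43], [0.06, -0.44, 0.90], [0.92, 0.37, 0.12]]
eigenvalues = [0.16, 0.59, 0.54]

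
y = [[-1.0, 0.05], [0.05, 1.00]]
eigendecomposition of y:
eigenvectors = [[-1.0, -0.02],[0.02, -1.0]]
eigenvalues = [-1.0, 1.0]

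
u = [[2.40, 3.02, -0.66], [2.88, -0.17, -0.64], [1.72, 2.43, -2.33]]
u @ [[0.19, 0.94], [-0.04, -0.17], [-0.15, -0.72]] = [[0.43, 2.22], [0.65, 3.20], [0.58, 2.88]]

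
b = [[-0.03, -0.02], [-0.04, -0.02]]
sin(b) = [[-0.03, -0.02], [-0.04, -0.02]]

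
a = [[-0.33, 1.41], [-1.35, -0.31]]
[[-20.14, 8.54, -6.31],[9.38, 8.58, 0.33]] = a@[[-3.48, -7.35, 0.74], [-15.1, 4.34, -4.3]]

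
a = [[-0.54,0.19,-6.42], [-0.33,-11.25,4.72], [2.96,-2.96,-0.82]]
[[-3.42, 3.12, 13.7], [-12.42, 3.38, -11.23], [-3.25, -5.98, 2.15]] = a@[[0.37, -2.45, 0.22], [1.32, -0.35, 0.09], [0.54, -0.29, -2.15]]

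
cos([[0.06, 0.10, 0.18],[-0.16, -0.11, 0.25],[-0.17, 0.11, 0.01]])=[[1.02, -0.01, -0.02], [0.02, 0.99, 0.03], [0.01, 0.01, 1.0]]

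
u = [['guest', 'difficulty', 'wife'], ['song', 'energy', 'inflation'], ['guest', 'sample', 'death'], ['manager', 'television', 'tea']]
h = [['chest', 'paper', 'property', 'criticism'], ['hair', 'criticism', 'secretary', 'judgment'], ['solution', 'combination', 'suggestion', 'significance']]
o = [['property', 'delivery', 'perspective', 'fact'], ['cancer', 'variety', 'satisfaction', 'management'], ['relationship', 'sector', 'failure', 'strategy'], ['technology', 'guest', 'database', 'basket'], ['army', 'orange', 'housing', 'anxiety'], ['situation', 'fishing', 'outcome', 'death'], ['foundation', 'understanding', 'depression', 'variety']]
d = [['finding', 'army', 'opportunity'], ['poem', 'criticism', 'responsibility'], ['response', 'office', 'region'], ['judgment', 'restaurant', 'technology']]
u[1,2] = 'inflation'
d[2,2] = 'region'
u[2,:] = ['guest', 'sample', 'death']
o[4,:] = ['army', 'orange', 'housing', 'anxiety']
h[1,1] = 'criticism'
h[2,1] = 'combination'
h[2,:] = ['solution', 'combination', 'suggestion', 'significance']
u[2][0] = 'guest'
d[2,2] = 'region'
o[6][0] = 'foundation'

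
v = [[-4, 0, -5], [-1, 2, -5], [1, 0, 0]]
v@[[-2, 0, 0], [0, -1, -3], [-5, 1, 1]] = [[33, -5, -5], [27, -7, -11], [-2, 0, 0]]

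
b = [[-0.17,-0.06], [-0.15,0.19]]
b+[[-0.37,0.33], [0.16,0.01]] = [[-0.54, 0.27], [0.01, 0.20]]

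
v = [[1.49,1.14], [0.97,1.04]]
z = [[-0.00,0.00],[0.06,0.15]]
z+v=[[1.49, 1.14],[1.03, 1.19]]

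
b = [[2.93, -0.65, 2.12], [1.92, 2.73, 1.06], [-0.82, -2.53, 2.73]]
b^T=[[2.93,1.92,-0.82], [-0.65,2.73,-2.53], [2.12,1.06,2.73]]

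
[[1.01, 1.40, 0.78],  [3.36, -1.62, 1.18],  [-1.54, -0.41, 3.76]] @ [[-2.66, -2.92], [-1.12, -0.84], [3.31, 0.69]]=[[-1.67, -3.59], [-3.22, -7.64], [17.0, 7.44]]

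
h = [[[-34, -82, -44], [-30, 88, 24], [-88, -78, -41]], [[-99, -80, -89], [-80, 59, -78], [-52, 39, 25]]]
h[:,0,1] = [-82, -80]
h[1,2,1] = 39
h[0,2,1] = -78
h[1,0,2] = -89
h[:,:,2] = [[-44, 24, -41], [-89, -78, 25]]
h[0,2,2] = -41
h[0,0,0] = -34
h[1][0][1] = -80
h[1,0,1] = -80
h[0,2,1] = -78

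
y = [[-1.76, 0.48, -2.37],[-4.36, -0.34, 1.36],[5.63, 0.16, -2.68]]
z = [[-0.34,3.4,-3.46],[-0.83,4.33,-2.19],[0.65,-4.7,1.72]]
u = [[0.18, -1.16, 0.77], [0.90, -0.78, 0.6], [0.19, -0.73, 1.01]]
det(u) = 0.47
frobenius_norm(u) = 2.31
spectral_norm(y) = 7.75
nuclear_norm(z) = 10.22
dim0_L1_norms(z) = [1.82, 12.43, 7.37]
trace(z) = 5.71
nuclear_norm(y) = 10.96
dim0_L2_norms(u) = [0.94, 1.58, 1.4]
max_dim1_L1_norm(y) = 8.47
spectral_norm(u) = 2.19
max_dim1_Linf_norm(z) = 4.7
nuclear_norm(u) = 3.17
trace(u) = 0.41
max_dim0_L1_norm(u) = 2.67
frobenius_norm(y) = 8.30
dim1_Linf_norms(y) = [2.37, 4.36, 5.63]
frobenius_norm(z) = 8.56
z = y @ u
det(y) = -6.04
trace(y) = -4.78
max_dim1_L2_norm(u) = 1.4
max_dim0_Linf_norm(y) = 5.63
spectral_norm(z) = 8.41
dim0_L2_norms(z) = [1.11, 7.24, 4.44]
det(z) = -2.78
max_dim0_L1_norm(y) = 11.75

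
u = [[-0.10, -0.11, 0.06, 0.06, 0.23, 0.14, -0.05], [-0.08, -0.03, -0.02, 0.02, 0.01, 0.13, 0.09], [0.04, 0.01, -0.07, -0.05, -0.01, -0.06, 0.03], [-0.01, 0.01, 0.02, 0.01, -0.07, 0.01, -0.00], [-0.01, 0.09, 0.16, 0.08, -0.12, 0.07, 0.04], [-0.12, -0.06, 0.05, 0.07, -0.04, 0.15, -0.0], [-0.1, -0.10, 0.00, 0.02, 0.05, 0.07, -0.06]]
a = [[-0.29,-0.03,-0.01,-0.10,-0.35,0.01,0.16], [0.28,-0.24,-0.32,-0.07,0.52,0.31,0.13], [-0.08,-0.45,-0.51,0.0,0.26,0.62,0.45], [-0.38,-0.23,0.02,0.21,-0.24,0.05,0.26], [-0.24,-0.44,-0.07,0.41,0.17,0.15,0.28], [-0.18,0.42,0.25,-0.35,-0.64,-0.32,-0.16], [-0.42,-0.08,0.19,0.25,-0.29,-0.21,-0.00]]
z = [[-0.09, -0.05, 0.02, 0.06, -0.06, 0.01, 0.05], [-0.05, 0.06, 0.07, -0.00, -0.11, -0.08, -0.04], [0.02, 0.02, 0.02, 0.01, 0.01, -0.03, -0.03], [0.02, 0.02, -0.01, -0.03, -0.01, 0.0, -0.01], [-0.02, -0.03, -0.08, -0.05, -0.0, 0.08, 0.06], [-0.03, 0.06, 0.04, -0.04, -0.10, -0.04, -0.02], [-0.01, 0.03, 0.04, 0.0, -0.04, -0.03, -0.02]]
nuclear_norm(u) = 1.01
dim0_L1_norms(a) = [1.87, 1.89, 1.37, 1.39, 2.47, 1.67, 1.44]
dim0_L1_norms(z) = [0.24, 0.27, 0.28, 0.19, 0.33, 0.27, 0.23]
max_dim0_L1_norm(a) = 2.47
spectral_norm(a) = 1.63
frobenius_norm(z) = 0.32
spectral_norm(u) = 0.41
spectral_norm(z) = 0.25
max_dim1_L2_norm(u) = 0.32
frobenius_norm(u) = 0.55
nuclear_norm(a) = 3.54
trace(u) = -0.22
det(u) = -0.00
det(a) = -0.00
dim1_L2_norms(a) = [0.49, 0.79, 1.06, 0.61, 0.74, 0.97, 0.64]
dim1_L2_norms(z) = [0.14, 0.18, 0.06, 0.04, 0.14, 0.14, 0.07]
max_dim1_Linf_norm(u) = 0.23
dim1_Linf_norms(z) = [0.09, 0.11, 0.03, 0.03, 0.08, 0.1, 0.04]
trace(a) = -0.98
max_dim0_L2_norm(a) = 1.02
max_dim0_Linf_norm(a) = 0.64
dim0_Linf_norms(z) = [0.09, 0.06, 0.08, 0.06, 0.11, 0.08, 0.06]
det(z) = 0.00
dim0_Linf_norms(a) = [0.42, 0.45, 0.51, 0.41, 0.64, 0.62, 0.45]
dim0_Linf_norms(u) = [0.12, 0.11, 0.16, 0.08, 0.23, 0.15, 0.09]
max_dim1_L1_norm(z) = 0.41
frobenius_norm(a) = 2.06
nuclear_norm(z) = 0.55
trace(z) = -0.10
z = u @ a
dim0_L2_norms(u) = [0.21, 0.19, 0.19, 0.14, 0.28, 0.27, 0.13]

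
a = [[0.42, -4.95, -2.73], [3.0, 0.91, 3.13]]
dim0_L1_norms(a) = [3.42, 5.86, 5.86]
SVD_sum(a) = [[-1.02, -4.04, -3.39], [0.61, 2.43, 2.04]] + [[1.44, -0.91, 0.66], [2.39, -1.52, 1.09]]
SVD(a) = [[-0.86, 0.52], [0.52, 0.86]] @ diag([6.262876536619933, 3.540222801894752]) @ [[0.19,0.75,0.63], [0.79,-0.5,0.36]]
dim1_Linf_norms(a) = [4.95, 3.13]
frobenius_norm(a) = 7.19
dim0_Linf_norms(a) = [3.0, 4.95, 3.13]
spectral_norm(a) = 6.26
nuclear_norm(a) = 9.80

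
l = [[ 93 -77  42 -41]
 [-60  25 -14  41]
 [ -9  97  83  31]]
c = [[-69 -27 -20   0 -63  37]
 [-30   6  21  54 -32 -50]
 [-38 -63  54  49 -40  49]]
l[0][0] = 93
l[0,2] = 42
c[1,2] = 21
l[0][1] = -77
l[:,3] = [-41, 41, 31]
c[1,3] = 54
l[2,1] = 97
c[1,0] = -30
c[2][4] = -40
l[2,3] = 31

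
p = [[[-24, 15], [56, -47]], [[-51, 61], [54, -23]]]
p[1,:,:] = [[-51, 61], [54, -23]]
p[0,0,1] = 15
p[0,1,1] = -47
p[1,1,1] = -23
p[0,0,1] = 15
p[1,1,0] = 54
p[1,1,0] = 54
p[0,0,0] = -24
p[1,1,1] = -23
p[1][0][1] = 61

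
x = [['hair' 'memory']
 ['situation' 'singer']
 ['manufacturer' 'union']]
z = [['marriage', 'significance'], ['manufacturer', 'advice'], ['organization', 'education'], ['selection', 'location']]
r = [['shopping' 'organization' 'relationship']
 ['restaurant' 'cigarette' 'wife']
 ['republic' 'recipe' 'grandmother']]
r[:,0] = ['shopping', 'restaurant', 'republic']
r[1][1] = 'cigarette'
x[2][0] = 'manufacturer'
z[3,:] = ['selection', 'location']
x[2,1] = 'union'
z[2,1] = 'education'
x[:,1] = ['memory', 'singer', 'union']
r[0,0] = 'shopping'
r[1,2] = 'wife'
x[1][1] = 'singer'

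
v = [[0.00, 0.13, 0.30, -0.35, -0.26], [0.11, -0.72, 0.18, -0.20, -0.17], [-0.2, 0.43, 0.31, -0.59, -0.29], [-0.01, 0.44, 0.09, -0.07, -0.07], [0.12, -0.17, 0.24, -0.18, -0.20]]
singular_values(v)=[1.08, 0.92, 0.21, 0.01, 0.0]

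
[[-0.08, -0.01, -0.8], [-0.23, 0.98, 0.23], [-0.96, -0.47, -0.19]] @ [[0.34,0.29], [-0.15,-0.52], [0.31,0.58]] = [[-0.27,-0.48], [-0.15,-0.44], [-0.31,-0.14]]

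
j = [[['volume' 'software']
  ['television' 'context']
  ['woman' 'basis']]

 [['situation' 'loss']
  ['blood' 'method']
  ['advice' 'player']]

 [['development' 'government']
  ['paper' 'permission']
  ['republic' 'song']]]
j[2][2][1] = 'song'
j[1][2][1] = 'player'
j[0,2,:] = ['woman', 'basis']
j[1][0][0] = 'situation'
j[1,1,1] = 'method'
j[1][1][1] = 'method'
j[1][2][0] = 'advice'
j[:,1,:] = [['television', 'context'], ['blood', 'method'], ['paper', 'permission']]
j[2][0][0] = 'development'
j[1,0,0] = 'situation'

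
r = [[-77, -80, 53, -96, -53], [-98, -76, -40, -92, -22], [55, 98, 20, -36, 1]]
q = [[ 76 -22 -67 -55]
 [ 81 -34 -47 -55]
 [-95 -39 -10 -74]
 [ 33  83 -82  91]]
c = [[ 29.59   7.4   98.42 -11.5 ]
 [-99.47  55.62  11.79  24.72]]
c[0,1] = 7.4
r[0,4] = -53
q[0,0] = 76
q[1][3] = -55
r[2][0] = 55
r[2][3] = -36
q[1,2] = -47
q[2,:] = [-95, -39, -10, -74]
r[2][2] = 20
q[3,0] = 33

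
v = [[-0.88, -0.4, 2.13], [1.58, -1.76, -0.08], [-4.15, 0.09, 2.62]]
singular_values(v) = [5.45, 2.18, 0.81]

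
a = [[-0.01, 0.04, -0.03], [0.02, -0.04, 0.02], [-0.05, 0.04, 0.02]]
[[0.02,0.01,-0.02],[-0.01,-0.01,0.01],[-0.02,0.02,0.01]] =a @[[0.01, -0.35, -0.27], [-0.07, 0.07, -0.25], [-0.65, -0.06, 0.28]]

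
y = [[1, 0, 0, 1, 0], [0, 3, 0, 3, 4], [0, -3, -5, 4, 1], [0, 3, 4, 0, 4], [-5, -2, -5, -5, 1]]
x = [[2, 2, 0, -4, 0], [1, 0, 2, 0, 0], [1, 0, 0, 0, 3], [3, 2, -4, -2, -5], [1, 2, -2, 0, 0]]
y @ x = [[5, 4, -4, -6, -5], [16, 14, -14, -6, -15], [5, 10, -24, -8, -35], [11, 8, -2, 0, 12], [-31, -18, 14, 30, 10]]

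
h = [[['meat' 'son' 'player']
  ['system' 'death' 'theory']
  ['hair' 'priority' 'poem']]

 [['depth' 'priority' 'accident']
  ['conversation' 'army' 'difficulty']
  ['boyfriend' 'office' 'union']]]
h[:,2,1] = ['priority', 'office']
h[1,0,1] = 'priority'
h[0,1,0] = 'system'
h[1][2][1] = 'office'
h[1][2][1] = 'office'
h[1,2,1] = 'office'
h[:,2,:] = [['hair', 'priority', 'poem'], ['boyfriend', 'office', 'union']]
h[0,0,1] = 'son'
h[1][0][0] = 'depth'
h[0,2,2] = 'poem'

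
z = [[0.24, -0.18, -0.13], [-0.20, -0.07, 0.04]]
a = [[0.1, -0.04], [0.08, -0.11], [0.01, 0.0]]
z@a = [[0.01, 0.01],  [-0.03, 0.02]]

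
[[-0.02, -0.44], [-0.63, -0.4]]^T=[[-0.02, -0.63], [-0.44, -0.4]]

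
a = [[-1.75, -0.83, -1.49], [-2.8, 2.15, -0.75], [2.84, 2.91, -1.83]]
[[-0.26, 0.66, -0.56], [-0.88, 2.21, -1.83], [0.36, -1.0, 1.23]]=a @[[0.23, -0.59, 0.54],[-0.12, 0.29, -0.2],[-0.03, 0.09, -0.15]]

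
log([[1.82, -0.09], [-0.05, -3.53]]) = [[0.60+0.00j, 0.01+0.05j],[(0.01+0.03j), (1.26+3.14j)]]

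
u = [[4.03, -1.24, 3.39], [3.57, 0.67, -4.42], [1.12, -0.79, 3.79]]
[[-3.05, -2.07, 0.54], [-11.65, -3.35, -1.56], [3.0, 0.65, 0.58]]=u@[[-1.58, -0.39, -0.26],[1.78, 2.75, -1.53],[1.63, 0.86, -0.09]]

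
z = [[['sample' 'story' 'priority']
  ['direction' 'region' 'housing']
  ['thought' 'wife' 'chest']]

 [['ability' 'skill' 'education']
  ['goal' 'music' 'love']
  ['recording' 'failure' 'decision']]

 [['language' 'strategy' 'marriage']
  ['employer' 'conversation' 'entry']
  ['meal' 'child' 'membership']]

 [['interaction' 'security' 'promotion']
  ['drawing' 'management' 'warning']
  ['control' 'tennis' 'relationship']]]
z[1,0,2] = 'education'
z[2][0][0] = 'language'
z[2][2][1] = 'child'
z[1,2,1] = 'failure'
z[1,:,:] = [['ability', 'skill', 'education'], ['goal', 'music', 'love'], ['recording', 'failure', 'decision']]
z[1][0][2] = 'education'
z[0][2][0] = 'thought'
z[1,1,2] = 'love'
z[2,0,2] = 'marriage'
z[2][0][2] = 'marriage'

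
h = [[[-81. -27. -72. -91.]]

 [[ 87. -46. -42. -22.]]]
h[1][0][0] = 87.0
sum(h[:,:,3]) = -113.0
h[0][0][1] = -27.0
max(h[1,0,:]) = 87.0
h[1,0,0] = 87.0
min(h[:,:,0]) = -81.0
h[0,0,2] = -72.0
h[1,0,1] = -46.0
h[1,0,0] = 87.0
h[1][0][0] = 87.0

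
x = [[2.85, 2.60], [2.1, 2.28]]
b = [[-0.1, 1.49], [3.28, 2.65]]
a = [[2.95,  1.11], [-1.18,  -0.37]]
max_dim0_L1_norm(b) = 4.14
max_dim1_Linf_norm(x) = 2.85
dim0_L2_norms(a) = [3.18, 1.17]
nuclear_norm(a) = 3.45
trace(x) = 5.13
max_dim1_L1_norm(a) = 4.06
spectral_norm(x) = 4.94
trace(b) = 2.55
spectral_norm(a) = 3.39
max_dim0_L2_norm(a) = 3.18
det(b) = -5.15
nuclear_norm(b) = 5.51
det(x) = 1.04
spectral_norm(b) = 4.31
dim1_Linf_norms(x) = [2.85, 2.28]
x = b + a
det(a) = 0.22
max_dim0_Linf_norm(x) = 2.85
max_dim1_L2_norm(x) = 3.86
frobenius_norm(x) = 4.95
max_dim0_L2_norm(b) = 3.28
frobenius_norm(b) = 4.47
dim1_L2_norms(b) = [1.49, 4.22]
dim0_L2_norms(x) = [3.54, 3.46]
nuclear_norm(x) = 5.15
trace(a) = 2.58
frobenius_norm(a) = 3.39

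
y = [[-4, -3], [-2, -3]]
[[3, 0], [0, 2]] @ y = [[-12, -9], [-4, -6]]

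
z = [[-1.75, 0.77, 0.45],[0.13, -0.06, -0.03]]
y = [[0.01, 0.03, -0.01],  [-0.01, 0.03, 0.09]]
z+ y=[[-1.74, 0.8, 0.44], [0.12, -0.03, 0.06]]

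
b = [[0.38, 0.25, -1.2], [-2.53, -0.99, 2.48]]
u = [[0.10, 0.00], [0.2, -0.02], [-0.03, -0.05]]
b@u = [[0.12, 0.06], [-0.53, -0.1]]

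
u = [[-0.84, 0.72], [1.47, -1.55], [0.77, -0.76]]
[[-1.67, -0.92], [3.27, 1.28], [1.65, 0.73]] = u@ [[0.96, 2.07], [-1.20, 1.14]]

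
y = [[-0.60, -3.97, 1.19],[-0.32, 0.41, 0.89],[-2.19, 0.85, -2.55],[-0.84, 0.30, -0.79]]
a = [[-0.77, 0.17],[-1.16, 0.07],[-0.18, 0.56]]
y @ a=[[4.85,0.29], [-0.39,0.47], [1.16,-1.74], [0.44,-0.56]]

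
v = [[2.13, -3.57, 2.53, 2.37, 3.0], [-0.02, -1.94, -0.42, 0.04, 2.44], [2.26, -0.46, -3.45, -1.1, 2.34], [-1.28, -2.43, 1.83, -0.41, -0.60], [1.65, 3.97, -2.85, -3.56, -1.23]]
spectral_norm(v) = 8.88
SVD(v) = [[0.62, 0.39, -0.53, -0.42, 0.05], [0.21, 0.36, 0.49, 0.11, 0.76], [-0.15, 0.79, 0.28, 0.09, -0.52], [0.25, -0.26, 0.61, -0.66, -0.24], [-0.69, 0.19, -0.16, -0.60, 0.30]] @ diag([8.875281442592305, 5.890353851211395, 2.5530152409188775, 1.9098634143690247, 0.8263448071999491]) @ [[-0.05, -0.67, 0.50, 0.45, 0.31], [0.55, -0.18, -0.49, -0.09, 0.64], [-0.61, -0.52, -0.36, -0.47, 0.04], [-0.45, 0.24, -0.47, 0.7, 0.18], [-0.34, 0.44, 0.39, -0.28, 0.68]]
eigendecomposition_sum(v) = [[(2.76-0j), (-0.73+0j), 0.42+0.00j, (0.09+0j), (1.6+0j)], [0.31-0.00j, (-0.08+0j), (0.05+0j), 0.01+0.00j, (0.18+0j)], [1.31-0.00j, (-0.35+0j), 0.20+0.00j, (0.04+0j), (0.76+0j)], [-0.64+0.00j, (0.17-0j), -0.10-0.00j, (-0.02-0j), -0.37-0.00j], [0.93-0.00j, (-0.25+0j), 0.14+0.00j, 0.03+0.00j, (0.54+0j)]] + [[(0.06-0j), (-0.58-0j), (0.32+0j), (0.3+0j), (-0.23+0j)], [(-0.09+0j), 0.86+0.00j, -0.48-0.00j, (-0.45-0j), 0.35-0.00j], [(-0.04+0j), (0.42+0j), -0.23-0.00j, -0.22-0.00j, (0.17-0j)], [(0.07-0j), -0.68-0.00j, 0.38+0.00j, 0.36+0.00j, (-0.28+0j)], [(-0.14+0j), (1.31+0j), -0.73-0.00j, (-0.69-0j), 0.53-0.00j]] + [[(-0.34-0.15j), (-1.24+0.15j), (0.9+0.7j), (1.4+1.16j), 1.10+0.22j],  [(-0.12-0.52j), (-1.27-1.29j), -0.00+1.65j, -0.10+2.64j, (0.72+1.45j)],  [0.46-0.55j, (0.36-2.37j), -1.76+1.31j, -2.89+1.99j, (-0.97+1.92j)],  [-0.33-0.24j, -1.38-0.13j, 0.81+0.97j, 1.24+1.59j, (1.14+0.49j)],  [0.42+0.18j, (1.53-0.22j), -1.14-0.85j, (-1.76-1.41j), -1.37-0.24j]] + [[-0.34+0.15j, -1.24-0.15j, (0.9-0.7j), 1.40-1.16j, (1.1-0.22j)], [(-0.12+0.52j), (-1.27+1.29j), (-0-1.65j), -0.10-2.64j, 0.72-1.45j], [(0.46+0.55j), (0.36+2.37j), -1.76-1.31j, (-2.89-1.99j), (-0.97-1.92j)], [(-0.33+0.24j), (-1.38+0.13j), 0.81-0.97j, 1.24-1.59j, (1.14-0.49j)], [0.42-0.18j, (1.53+0.22j), (-1.14+0.85j), -1.76+1.41j, (-1.37+0.24j)]] + [[(-0.01+0j), 0.21+0.00j, -0.02-0.00j, -0.82-0.00j, (-0.57-0j)], [0.01-0.00j, (-0.18-0j), 0.02+0.00j, 0.68+0.00j, 0.47+0.00j], [(0.08-0j), (-1.26-0j), 0.12+0.00j, (4.85+0j), (3.35+0j)], [-0.05+0.00j, (0.84+0j), (-0.08-0j), (-3.22-0j), (-2.22-0j)], [(0.01-0j), (-0.16-0j), (0.01+0j), 0.62+0.00j, 0.43+0.00j]]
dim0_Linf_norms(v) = [2.26, 3.97, 3.45, 3.56, 3.0]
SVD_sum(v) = [[-0.3, -3.7, 2.77, 2.51, 1.71], [-0.1, -1.24, 0.93, 0.84, 0.57], [0.07, 0.88, -0.66, -0.6, -0.41], [-0.12, -1.5, 1.12, 1.01, 0.69], [0.33, 4.12, -3.08, -2.79, -1.9]] + [[1.25, -0.4, -1.12, -0.20, 1.47], [1.16, -0.37, -1.04, -0.18, 1.35], [2.55, -0.82, -2.29, -0.4, 2.98], [-0.84, 0.27, 0.76, 0.13, -0.98], [0.62, -0.2, -0.56, -0.1, 0.73]] + [[0.83, 0.71, 0.49, 0.64, -0.05], [-0.77, -0.65, -0.45, -0.59, 0.05], [-0.44, -0.37, -0.26, -0.34, 0.03], [-0.95, -0.81, -0.56, -0.74, 0.06], [0.26, 0.22, 0.15, 0.2, -0.02]] + [[0.36, -0.19, 0.38, -0.56, -0.15], [-0.10, 0.05, -0.1, 0.15, 0.04], [-0.07, 0.04, -0.08, 0.11, 0.03], [0.57, -0.30, 0.60, -0.88, -0.23], [0.52, -0.28, 0.54, -0.80, -0.21]] + [[-0.01,0.02,0.02,-0.01,0.03], [-0.21,0.27,0.25,-0.18,0.42], [0.15,-0.19,-0.17,0.12,-0.29], [0.07,-0.09,-0.08,0.06,-0.14], [-0.08,0.11,0.1,-0.07,0.17]]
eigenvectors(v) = [[0.84+0.00j,-0.31+0.00j,0.09+0.31j,(0.09-0.31j),0.14+0.00j], [0.09+0.00j,(0.46+0j),(-0.28+0.38j),(-0.28-0.38j),-0.11+0.00j], [0.40+0.00j,(0.23+0j),-0.62+0.00j,(-0.62-0j),(-0.81+0j)], [-0.20+0.00j,-0.37+0.00j,(0.02+0.36j),(0.02-0.36j),(0.54+0j)], [0.29+0.00j,0.71+0.00j,-0.12-0.38j,(-0.12+0.38j),-0.10+0.00j]]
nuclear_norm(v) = 20.05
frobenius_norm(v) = 11.15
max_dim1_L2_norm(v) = 6.39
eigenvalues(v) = [(3.4+0j), (1.57+0j), (-3.5+1.22j), (-3.5-1.22j), (-2.86+0j)]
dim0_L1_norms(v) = [7.34, 12.37, 11.08, 7.48, 9.61]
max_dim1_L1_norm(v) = 13.6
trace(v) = -4.90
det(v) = -210.64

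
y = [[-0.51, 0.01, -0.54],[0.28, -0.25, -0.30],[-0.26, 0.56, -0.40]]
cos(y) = [[0.81, 0.14, -0.23], [0.07, 1.05, -0.02], [-0.19, 0.18, 0.94]]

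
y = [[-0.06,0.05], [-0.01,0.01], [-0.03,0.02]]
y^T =[[-0.06, -0.01, -0.03], [0.05, 0.01, 0.02]]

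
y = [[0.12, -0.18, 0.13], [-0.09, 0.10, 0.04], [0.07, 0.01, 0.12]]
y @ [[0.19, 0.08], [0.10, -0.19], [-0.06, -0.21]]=[[-0.00, 0.02],[-0.01, -0.03],[0.01, -0.02]]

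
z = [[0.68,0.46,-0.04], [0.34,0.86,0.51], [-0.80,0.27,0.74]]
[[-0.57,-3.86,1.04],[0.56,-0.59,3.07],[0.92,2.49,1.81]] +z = [[0.11, -3.40, 1.00], [0.90, 0.27, 3.58], [0.12, 2.76, 2.55]]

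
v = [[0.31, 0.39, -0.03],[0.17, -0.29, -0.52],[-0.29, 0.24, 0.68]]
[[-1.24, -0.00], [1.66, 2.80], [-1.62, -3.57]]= v @ [[2.44, 0.98], [-5.09, -1.12], [0.45, -4.43]]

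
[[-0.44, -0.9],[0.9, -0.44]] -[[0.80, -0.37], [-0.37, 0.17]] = [[-1.24, -0.53],[1.27, -0.61]]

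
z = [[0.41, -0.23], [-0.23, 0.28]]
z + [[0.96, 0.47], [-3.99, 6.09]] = [[1.37, 0.24], [-4.22, 6.37]]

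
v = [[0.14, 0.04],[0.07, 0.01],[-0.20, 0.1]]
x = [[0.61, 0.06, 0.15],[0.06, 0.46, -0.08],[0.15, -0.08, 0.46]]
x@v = [[0.06, 0.04],[0.06, -0.0],[-0.08, 0.05]]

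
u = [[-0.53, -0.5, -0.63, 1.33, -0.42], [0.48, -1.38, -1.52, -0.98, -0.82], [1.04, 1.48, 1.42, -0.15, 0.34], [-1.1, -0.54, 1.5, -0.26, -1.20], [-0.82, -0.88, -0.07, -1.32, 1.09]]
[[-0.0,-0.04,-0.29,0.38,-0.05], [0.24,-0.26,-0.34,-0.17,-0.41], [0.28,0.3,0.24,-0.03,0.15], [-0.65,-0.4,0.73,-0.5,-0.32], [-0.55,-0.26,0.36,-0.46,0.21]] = u@[[0.39, 0.07, -0.14, 0.10, -0.04], [0.07, 0.22, -0.08, 0.06, 0.06], [-0.14, -0.08, 0.34, -0.14, 0.01], [0.1, 0.06, -0.14, 0.30, 0.06], [-0.04, 0.06, 0.01, 0.06, 0.28]]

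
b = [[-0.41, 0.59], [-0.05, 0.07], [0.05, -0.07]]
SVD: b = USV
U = [[-0.99, 0.17], [-0.12, -0.7], [0.12, 0.7]]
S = [0.73, 0.0]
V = [[0.57, -0.82], [0.82, 0.57]]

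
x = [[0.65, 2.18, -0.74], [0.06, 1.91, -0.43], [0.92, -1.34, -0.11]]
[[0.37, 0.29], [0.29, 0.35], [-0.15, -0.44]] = x@[[-0.03, -0.18], [0.11, 0.2], [-0.2, 0.04]]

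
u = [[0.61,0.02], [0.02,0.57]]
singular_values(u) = [0.62, 0.56]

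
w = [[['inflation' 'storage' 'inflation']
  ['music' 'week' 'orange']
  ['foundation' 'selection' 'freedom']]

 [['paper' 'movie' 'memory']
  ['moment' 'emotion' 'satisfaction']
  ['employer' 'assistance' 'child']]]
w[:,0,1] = ['storage', 'movie']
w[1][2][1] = 'assistance'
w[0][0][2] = 'inflation'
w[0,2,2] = 'freedom'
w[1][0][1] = 'movie'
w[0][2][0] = 'foundation'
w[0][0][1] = 'storage'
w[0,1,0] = 'music'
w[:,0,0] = ['inflation', 'paper']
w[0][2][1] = 'selection'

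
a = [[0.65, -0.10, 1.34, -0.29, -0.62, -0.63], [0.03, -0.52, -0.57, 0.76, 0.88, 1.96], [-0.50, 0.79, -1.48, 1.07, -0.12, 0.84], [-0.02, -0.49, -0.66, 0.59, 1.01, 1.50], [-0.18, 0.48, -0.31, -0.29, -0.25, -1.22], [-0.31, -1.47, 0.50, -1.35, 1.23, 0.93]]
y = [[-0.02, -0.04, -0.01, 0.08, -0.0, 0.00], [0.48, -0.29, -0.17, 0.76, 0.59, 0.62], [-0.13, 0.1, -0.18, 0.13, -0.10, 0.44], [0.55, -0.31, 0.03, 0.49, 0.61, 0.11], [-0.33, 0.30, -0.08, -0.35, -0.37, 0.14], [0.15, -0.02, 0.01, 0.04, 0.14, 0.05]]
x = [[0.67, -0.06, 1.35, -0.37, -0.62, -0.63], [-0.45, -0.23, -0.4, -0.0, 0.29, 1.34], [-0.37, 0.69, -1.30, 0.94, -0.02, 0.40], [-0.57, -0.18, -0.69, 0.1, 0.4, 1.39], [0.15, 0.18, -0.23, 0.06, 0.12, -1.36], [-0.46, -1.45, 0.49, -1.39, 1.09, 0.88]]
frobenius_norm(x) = 4.49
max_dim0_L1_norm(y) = 1.85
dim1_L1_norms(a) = [3.63, 4.72, 4.8, 4.27, 2.73, 5.79]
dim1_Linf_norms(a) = [1.34, 1.96, 1.48, 1.5, 1.22, 1.47]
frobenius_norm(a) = 5.18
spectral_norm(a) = 3.93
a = x + y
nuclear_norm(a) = 8.89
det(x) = 0.00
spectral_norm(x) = 3.23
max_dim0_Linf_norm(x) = 1.45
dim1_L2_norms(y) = [0.09, 1.29, 0.53, 1.01, 0.7, 0.22]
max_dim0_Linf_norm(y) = 0.76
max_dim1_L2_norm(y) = 1.29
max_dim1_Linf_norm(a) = 1.96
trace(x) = 0.24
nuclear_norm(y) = 2.64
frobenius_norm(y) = 1.87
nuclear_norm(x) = 7.37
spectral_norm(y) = 1.71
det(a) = 0.01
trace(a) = -0.08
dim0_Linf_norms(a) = [0.65, 1.47, 1.48, 1.35, 1.23, 1.96]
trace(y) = -0.32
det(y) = -0.00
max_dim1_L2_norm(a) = 2.59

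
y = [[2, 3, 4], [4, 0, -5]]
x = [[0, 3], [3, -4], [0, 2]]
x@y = [[12, 0, -15], [-10, 9, 32], [8, 0, -10]]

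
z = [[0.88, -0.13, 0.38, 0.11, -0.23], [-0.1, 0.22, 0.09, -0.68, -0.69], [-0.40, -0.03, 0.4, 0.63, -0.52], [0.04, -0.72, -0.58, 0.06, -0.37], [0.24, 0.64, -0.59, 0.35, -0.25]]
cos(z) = [[0.71, 0.16, -0.27, -0.15, 0.15], [0.14, 0.93, -0.41, 0.18, -0.14], [0.30, 0.38, 0.99, -0.03, 0.10], [-0.1, 0.20, 0.04, 0.98, -0.44], [-0.16, 0.16, 0.07, 0.44, 1.09]]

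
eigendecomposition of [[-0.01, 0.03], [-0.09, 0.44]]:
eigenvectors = [[-0.98,-0.07], [-0.20,-1.0]]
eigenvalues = [-0.0, 0.43]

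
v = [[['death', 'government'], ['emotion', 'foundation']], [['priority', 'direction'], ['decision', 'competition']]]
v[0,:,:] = [['death', 'government'], ['emotion', 'foundation']]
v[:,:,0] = [['death', 'emotion'], ['priority', 'decision']]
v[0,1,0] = 'emotion'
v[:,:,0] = [['death', 'emotion'], ['priority', 'decision']]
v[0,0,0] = 'death'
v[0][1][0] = 'emotion'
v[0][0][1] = 'government'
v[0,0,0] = 'death'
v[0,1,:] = ['emotion', 'foundation']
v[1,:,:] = [['priority', 'direction'], ['decision', 'competition']]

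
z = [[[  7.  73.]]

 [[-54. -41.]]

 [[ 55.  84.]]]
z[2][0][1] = 84.0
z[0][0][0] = 7.0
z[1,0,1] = -41.0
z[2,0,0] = 55.0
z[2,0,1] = 84.0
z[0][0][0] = 7.0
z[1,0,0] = -54.0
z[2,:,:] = [[55.0, 84.0]]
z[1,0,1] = -41.0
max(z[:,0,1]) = 84.0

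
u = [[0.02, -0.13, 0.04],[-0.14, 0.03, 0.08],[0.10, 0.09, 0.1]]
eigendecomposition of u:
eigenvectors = [[0.6, 0.71, -0.71], [0.65, -0.60, 0.69], [-0.47, 0.37, -0.16]]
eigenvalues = [-0.15, 0.15, 0.16]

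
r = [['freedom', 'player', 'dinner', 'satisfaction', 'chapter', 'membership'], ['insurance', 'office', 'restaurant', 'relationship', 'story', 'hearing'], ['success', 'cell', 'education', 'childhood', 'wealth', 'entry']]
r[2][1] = 'cell'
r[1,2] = 'restaurant'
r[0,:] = ['freedom', 'player', 'dinner', 'satisfaction', 'chapter', 'membership']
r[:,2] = ['dinner', 'restaurant', 'education']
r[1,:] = ['insurance', 'office', 'restaurant', 'relationship', 'story', 'hearing']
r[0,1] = 'player'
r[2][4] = 'wealth'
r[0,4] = 'chapter'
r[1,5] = 'hearing'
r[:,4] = ['chapter', 'story', 'wealth']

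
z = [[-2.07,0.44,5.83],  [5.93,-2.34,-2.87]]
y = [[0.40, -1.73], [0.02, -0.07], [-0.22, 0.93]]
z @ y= [[-2.1,  8.97],[2.96,  -12.76]]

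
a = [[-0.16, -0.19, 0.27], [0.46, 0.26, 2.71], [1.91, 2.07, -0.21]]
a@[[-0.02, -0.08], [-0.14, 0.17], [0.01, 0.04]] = [[0.03, -0.01], [-0.02, 0.12], [-0.33, 0.19]]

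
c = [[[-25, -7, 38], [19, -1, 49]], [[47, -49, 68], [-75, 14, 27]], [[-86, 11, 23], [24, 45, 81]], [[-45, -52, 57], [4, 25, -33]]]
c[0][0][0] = -25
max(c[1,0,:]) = 68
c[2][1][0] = 24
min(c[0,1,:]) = -1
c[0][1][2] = 49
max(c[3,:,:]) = 57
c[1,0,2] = 68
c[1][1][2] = 27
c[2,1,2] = 81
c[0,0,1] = -7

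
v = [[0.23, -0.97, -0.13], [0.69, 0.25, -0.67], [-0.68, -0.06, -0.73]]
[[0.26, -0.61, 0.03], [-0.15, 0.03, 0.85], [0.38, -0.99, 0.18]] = v @ [[-0.31, 0.56, 0.48], [-0.31, 0.66, 0.18], [-0.21, 0.78, -0.71]]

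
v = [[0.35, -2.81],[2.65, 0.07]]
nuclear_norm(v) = 5.48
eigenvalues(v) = [(0.21+2.73j), (0.21-2.73j)]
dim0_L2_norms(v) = [2.67, 2.81]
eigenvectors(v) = [[0.72+0.00j, 0.72-0.00j], [(0.04-0.7j), 0.04+0.70j]]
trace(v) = 0.42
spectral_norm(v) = 2.90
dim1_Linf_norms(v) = [2.81, 2.65]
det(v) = 7.47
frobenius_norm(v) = 3.88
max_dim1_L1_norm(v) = 3.16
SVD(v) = [[-0.88, -0.47], [-0.47, 0.88]] @ diag([2.8993101651510838, 2.5768198552191413]) @ [[-0.53,  0.85],[0.85,  0.53]]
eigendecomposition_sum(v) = [[(0.18+1.36j), -1.41+0.11j], [(1.32-0.1j), 0.03+1.37j]] + [[0.18-1.36j,(-1.41-0.11j)], [(1.32+0.1j),(0.03-1.37j)]]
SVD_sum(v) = [[1.37, -2.16],[0.73, -1.15]] + [[-1.02, -0.65],[1.92, 1.22]]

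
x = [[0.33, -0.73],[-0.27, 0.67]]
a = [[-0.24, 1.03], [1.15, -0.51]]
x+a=[[0.09, 0.30], [0.88, 0.16]]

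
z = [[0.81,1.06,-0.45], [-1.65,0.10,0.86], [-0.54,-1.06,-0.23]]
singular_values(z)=[2.24, 1.35, 0.33]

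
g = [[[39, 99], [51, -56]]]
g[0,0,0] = 39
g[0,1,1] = -56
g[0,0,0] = 39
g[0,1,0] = 51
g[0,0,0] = 39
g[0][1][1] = -56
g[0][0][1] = 99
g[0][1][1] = -56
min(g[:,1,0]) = 51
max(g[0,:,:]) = 99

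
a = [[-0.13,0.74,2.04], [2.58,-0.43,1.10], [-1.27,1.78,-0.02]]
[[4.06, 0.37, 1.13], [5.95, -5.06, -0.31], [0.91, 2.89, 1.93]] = a @ [[2.04,  -1.9,  -0.01], [1.98,  0.27,  1.08], [1.4,  -0.04,  0.16]]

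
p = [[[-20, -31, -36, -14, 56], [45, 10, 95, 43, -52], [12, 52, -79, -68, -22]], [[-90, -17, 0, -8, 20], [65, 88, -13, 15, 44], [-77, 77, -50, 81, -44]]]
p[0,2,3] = -68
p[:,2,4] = [-22, -44]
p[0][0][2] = -36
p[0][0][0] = -20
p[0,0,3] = -14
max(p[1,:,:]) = 88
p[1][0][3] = -8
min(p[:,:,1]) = -31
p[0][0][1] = -31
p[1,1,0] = 65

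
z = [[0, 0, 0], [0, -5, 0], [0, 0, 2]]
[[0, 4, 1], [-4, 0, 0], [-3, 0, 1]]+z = [[0, 4, 1], [-4, -5, 0], [-3, 0, 3]]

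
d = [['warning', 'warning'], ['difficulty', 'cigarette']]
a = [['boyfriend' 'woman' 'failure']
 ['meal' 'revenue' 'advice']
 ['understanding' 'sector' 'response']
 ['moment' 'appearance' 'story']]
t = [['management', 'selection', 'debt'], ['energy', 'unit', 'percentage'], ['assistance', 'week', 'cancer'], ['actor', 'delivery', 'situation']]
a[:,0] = ['boyfriend', 'meal', 'understanding', 'moment']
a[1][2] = 'advice'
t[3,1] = 'delivery'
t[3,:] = ['actor', 'delivery', 'situation']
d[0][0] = 'warning'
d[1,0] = 'difficulty'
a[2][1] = 'sector'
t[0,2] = 'debt'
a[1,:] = ['meal', 'revenue', 'advice']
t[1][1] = 'unit'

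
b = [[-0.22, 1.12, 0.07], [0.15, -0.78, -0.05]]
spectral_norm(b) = 1.39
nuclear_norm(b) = 1.40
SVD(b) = [[-0.82, 0.57],[0.57, 0.82]] @ diag([1.3932308440499659, 0.0027955657423636244]) @ [[0.19, -0.98, -0.06],[-0.91, -0.15, -0.38]]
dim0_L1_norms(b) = [0.37, 1.9, 0.12]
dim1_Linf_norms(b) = [1.12, 0.78]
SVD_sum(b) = [[-0.22, 1.12, 0.07], [0.15, -0.78, -0.05]] + [[-0.0, -0.0, -0.00], [-0.00, -0.00, -0.00]]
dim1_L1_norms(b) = [1.41, 0.98]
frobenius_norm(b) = 1.39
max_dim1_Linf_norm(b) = 1.12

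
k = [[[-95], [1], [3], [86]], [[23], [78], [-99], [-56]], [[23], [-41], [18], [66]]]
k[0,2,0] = 3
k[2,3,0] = 66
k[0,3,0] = 86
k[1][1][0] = 78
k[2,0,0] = 23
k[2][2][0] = 18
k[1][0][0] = 23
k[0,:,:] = [[-95], [1], [3], [86]]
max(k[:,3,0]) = 86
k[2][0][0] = 23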